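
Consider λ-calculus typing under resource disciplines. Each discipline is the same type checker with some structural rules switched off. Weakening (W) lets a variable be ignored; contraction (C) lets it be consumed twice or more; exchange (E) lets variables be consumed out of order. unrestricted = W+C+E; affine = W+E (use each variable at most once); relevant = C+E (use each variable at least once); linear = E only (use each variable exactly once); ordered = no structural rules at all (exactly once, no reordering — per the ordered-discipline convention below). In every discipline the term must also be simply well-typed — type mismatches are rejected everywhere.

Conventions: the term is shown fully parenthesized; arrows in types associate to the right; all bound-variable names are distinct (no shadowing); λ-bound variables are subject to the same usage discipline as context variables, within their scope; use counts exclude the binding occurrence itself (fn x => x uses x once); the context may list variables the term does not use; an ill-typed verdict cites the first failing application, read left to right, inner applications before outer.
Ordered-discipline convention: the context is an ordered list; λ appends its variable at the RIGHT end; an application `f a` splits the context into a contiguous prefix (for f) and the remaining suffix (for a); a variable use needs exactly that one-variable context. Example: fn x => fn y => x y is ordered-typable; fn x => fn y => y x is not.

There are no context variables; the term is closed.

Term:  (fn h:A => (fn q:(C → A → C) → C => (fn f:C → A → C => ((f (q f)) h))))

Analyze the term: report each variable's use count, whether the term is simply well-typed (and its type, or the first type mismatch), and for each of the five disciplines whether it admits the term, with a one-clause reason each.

usage: h (bound)=1, q (bound)=1, f (bound)=2
uses in reading order: f, q, f, h
typing: the term checks, with type A → ((C → A → C) → C) → (C → A → C) → C
ordered: ✗ — repeated use of f ×2
linear: ✗ — repeated use of f ×2
affine: ✗ — repeated use of f ×2
relevant: ✓ — h, q, f: all used, weakening unneeded
unrestricted: ✓ — well-typed at A → ((C → A → C) → C) → (C → A → C) → C; no restrictions here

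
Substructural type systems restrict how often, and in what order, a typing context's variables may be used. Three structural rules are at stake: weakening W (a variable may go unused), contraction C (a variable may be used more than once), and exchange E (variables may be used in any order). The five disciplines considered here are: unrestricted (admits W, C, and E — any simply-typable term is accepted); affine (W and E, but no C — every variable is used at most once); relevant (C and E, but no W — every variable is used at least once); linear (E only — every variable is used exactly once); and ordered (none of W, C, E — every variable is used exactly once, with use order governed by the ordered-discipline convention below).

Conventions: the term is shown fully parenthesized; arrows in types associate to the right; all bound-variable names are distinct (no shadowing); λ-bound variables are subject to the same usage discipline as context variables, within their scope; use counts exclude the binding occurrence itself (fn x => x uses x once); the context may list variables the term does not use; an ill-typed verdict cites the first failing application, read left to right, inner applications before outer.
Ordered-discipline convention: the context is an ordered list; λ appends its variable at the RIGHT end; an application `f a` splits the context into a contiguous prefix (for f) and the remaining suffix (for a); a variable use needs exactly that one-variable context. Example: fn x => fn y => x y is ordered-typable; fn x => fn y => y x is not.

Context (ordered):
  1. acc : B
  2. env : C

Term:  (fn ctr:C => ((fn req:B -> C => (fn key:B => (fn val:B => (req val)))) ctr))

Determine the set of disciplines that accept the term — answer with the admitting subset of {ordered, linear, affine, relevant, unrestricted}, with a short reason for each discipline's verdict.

admitted in: none
variable uses: acc: 0, env: 0, ctr (λ-bound): 1, req (λ-bound): 1, key (λ-bound): 0, val (λ-bound): 1
left-to-right use order: req, val, ctr
typing: ill-typed: an application expects B -> C but receives C
ordered: ✗, the type mismatch rejects it
linear: ✗, not simply typable
affine: ✗, fails simple typing
relevant: ✗, a type mismatch blocks all five
unrestricted: ✗, the type mismatch rejects it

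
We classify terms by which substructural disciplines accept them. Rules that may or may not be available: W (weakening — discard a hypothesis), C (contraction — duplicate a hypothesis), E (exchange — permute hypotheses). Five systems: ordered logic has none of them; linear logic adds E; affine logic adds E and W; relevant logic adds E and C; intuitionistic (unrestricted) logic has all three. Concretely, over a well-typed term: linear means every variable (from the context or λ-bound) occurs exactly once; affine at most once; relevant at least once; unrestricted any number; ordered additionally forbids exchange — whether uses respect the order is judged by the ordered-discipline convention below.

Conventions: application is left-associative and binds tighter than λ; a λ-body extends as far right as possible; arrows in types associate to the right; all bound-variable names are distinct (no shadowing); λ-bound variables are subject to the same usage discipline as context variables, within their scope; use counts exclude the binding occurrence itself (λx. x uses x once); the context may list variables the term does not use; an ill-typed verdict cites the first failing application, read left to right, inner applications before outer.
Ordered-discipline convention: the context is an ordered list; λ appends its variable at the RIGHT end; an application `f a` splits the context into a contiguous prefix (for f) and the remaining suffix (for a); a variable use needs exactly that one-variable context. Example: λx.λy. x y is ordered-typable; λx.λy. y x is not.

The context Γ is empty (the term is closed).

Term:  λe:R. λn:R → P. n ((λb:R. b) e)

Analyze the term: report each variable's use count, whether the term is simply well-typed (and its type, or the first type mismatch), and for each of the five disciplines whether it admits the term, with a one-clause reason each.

variable uses: e [bound] ×1, n [bound] ×1, b [bound] ×1
left-to-right use order: n, b, e
typing: well-typed at R → (R → P) → P
ordered: ✗, no ordered split (uses run n, b, e)
linear: ✓, e, n, b: one use apiece
affine: ✓, none of e, n, b used more than once
relevant: ✓, every one of e, n, b appears
unrestricted: ✓, type-checks (R → (R → P) → P) and nothing is barred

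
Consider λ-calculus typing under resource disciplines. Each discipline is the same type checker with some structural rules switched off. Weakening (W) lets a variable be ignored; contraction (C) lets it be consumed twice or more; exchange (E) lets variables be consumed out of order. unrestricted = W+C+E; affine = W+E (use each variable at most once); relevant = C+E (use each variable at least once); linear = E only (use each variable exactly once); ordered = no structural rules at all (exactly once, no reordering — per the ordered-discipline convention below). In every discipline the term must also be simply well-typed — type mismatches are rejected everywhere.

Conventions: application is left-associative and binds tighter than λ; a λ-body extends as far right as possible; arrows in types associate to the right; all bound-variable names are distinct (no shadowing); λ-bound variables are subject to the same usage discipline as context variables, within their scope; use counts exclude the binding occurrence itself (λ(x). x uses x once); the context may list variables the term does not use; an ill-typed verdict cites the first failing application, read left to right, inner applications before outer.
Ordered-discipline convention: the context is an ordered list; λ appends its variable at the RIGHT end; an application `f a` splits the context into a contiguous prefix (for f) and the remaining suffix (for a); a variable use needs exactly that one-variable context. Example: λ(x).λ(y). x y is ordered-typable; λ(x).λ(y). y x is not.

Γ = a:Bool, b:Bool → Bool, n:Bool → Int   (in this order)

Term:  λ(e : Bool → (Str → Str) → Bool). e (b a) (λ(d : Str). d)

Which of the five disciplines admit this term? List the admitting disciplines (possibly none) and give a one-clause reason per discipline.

accepted by: affine, unrestricted
variable uses: a: 1, b: 1, n: 0, e (bound): 1, d (bound): 1
use order (left to right): e, b, a, d
typing: well-typed at (Bool → (Str → Str) → Bool) → Bool
ordered ✗ (unused: n — weakening required)
linear ✗ (unused: n — weakening required)
affine ✓ (none of a, b, n, e, d used more than once)
relevant ✗ (unused: n — weakening required)
unrestricted ✓ (simply typable at (Bool → (Str → Str) → Bool) → Bool; W, C, E all held)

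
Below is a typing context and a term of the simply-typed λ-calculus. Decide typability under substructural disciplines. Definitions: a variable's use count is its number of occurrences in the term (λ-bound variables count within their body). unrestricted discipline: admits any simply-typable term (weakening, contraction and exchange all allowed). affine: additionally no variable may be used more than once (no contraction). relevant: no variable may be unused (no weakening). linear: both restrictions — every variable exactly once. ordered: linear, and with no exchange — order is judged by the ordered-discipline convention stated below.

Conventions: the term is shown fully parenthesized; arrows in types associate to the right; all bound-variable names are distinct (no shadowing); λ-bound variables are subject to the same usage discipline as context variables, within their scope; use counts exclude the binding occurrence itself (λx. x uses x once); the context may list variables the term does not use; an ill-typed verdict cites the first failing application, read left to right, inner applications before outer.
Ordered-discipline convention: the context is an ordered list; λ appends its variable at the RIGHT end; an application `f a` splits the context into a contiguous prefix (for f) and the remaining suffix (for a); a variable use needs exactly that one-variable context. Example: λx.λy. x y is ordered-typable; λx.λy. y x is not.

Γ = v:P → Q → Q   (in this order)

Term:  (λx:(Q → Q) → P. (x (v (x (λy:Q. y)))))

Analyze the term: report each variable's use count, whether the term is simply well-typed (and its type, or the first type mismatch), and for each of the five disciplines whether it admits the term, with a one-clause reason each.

usage: v=1; x (bound)=2; y (bound)=1
order of uses: x, v, x, y
typing: well-typed — term : ((Q → Q) → P) → P
ordered: ✗ — repeated use of x ×2
linear: ✗ — repeated use of x ×2
affine: ✗ — repeated use of x ×2
relevant: ✓ — v, x, y: all used, weakening unneeded
unrestricted: ✓ — simply typable at ((Q → Q) → P) → P; W, C, E all held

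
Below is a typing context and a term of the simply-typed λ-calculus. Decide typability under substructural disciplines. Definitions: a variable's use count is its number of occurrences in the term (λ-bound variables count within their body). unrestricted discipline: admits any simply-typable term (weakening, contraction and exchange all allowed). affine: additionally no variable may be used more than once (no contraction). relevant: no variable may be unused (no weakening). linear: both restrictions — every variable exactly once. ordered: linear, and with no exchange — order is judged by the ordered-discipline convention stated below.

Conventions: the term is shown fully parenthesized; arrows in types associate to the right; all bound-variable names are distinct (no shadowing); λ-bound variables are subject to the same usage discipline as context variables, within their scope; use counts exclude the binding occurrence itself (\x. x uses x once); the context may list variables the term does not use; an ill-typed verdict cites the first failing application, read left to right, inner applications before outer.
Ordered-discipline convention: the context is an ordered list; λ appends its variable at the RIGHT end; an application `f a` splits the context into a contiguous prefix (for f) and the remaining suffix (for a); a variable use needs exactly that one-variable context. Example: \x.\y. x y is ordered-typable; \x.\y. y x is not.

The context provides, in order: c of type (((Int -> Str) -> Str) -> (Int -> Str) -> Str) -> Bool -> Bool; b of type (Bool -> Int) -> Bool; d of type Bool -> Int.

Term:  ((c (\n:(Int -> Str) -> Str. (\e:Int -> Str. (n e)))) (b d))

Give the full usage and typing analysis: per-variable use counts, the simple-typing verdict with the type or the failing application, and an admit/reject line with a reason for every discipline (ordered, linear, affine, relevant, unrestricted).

usage: c ×1, b ×1, d ×1, n [bound] ×1, e [bound] ×1
order of uses: c, n, e, b, d
typing: well-typed at Bool
ordered: ✓ — c, b, d, n, e once each; derivable with no W/C/E
linear: ✓ — c, b, d, n, e: one use apiece
affine: ✓ — none of c, b, d, n, e used more than once
relevant: ✓ — c, b, d, n, e: all used, weakening unneeded
unrestricted: ✓ — type-checks (Bool) and nothing is barred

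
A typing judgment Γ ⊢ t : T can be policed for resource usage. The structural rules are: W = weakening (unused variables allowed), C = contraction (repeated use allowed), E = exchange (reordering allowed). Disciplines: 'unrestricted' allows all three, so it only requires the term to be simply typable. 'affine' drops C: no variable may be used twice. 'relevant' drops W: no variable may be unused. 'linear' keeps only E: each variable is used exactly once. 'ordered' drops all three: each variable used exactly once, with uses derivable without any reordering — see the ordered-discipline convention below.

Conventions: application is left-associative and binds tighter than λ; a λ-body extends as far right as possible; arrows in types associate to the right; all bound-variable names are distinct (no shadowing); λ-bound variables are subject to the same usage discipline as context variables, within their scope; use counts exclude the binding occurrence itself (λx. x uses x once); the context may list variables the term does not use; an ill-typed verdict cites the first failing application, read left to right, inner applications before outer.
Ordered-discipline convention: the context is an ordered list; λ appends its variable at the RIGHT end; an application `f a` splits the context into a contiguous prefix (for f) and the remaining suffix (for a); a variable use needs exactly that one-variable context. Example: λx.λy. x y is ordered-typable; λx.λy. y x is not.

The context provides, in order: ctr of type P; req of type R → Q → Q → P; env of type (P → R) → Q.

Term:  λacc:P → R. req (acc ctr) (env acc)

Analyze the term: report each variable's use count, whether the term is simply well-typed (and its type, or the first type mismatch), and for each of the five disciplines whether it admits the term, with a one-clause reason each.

variable uses: ctr: 1; req: 1; env: 1; acc (bound): 2
order of uses: req, acc, ctr, env, acc
typing: the term checks, with type (P → R) → Q → P
ordered: ✗, needs contraction — acc ×2
linear: ✗, needs contraction — acc ×2
affine: ✗, needs contraction — acc ×2
relevant: ✓, none of ctr, req, env, acc goes unused
unrestricted: ✓, simply typable at (P → R) → Q → P; W, C, E all held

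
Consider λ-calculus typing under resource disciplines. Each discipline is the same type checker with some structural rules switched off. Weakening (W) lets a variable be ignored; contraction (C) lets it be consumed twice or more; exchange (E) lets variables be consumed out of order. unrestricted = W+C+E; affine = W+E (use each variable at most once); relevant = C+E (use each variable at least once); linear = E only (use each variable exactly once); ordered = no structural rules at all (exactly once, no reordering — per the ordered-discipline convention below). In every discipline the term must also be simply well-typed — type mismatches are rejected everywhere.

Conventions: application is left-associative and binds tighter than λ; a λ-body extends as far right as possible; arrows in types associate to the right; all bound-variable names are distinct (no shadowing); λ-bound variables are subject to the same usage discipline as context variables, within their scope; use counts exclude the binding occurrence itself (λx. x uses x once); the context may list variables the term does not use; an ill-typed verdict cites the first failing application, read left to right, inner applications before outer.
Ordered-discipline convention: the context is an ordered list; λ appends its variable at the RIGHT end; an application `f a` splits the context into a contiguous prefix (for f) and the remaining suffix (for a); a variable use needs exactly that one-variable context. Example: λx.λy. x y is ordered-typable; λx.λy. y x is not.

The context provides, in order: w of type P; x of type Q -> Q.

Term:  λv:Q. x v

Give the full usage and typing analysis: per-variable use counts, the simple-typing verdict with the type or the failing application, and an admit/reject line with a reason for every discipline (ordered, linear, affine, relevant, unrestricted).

usage: w=0; x=1; v (λ-bound)=1
left-to-right use order: x, v
typing: the term checks, with type Q -> Q
ordered ✗ (unused: w — weakening required)
linear ✗ (unused: w — weakening required)
affine ✓ (none of w, x, v used more than once)
relevant ✗ (unused: w — weakening required)
unrestricted ✓ (well-typed at Q -> Q; no restrictions here)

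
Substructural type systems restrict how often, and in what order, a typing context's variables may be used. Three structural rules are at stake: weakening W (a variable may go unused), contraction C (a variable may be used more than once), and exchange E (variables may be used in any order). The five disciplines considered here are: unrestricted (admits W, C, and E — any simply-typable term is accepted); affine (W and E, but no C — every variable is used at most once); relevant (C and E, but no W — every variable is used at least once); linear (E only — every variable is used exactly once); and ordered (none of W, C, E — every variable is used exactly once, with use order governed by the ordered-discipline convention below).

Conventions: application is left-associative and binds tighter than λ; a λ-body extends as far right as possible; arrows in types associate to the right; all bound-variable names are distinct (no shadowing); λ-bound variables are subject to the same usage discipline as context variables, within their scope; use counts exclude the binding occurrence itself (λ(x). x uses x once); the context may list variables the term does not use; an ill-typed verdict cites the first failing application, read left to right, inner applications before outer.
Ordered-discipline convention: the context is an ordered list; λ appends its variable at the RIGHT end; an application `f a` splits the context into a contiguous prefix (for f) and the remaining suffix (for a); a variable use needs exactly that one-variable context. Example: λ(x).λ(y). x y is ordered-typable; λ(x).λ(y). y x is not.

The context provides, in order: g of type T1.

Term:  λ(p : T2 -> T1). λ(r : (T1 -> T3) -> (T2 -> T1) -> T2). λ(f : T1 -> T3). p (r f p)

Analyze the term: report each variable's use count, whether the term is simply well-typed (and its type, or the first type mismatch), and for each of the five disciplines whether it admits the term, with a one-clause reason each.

use counts: g: 0×; p (λ-bound): 2×; r (λ-bound): 1×; f (λ-bound): 1×
order of uses: p, r, f, p
typing: well-typed at (T2 -> T1) -> ((T1 -> T3) -> (T2 -> T1) -> T2) -> (T1 -> T3) -> T1
ordered ✗ (p ×2 used more than once (contraction); unused: g — weakening required)
linear ✗ (p ×2 used more than once (contraction); unused: g — weakening required)
affine ✗ (p ×2 used more than once (contraction))
relevant ✗ (unused: g — weakening required)
unrestricted ✓ (well-typed at (T2 -> T1) -> ((T1 -> T3) -> (T2 -> T1) -> T2) -> (T1 -> T3) -> T1; no restrictions here)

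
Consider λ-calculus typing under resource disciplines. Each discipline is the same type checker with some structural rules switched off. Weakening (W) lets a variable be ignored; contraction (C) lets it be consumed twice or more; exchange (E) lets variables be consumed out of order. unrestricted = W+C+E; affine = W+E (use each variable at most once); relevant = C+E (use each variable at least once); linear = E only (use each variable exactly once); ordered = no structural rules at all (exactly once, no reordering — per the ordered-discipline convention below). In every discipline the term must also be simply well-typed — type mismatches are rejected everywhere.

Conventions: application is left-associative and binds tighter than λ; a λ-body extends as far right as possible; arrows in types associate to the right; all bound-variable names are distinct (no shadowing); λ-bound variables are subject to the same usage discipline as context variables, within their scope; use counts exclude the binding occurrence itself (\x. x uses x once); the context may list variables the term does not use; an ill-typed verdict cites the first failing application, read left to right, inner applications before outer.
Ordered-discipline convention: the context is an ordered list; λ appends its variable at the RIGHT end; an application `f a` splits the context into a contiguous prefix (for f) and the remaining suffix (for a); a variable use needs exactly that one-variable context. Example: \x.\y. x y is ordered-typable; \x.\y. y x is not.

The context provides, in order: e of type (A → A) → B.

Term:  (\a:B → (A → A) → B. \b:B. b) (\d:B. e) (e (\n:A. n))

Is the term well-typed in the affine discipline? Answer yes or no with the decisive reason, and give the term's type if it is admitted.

no — needs contraction — e ×2
usage: e: 2, a (bound): 0, b (bound): 1, d (bound): 0, n (bound): 1
uses in reading order: b, e, e, n
typing: well-typed at B
per-discipline verdicts: ordered ✗ · linear ✗ · affine ✗ · relevant ✗ · unrestricted ✓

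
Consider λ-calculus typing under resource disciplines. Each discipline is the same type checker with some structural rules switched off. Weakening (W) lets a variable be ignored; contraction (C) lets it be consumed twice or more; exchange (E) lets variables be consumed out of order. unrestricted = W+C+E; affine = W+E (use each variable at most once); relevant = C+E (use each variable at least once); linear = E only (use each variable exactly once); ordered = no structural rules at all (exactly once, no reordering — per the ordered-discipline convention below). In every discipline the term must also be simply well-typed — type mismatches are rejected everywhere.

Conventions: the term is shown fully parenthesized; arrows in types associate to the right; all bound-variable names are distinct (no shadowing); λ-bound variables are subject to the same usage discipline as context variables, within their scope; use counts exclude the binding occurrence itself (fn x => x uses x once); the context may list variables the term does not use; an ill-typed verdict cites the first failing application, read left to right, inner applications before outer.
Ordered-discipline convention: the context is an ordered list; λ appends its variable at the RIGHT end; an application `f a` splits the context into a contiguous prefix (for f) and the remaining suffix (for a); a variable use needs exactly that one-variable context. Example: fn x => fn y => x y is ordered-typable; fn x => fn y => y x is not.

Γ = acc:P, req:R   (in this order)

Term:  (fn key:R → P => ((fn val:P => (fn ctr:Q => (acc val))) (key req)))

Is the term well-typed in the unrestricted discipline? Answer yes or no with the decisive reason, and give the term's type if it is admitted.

no — not simply typable
usage: acc: 1×; req: 1×; key (bound): 1×; val (bound): 1×; ctr (bound): 0×
left-to-right use order: acc, val, key, req
typing: ill-typed: non-arrow in function slot: P
across the five disciplines: ordered ✗ · linear ✗ · affine ✗ · relevant ✗ · unrestricted ✗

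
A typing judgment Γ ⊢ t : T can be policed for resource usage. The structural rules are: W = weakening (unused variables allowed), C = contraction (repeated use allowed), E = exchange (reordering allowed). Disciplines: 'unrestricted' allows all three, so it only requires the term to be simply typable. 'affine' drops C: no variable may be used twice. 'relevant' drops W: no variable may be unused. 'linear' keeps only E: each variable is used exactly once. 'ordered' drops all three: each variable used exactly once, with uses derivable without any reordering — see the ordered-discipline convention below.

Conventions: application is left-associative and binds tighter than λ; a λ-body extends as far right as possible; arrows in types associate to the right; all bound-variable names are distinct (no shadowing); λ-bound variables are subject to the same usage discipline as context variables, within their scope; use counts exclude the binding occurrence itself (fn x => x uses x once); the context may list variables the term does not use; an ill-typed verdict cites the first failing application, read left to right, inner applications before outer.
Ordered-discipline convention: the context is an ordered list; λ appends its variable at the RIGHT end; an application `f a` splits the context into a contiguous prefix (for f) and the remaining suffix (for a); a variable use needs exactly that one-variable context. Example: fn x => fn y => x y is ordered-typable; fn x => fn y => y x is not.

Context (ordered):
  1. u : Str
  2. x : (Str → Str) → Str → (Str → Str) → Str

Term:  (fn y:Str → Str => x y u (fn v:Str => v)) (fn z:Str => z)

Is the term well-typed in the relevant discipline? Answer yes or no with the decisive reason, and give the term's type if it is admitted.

yes — u, x, y, v, z: all used, weakening unneeded; term : Str
use counts: u: 1, x: 1, y (λ-bound): 1, v (λ-bound): 1, z (λ-bound): 1
left-to-right use order: x, y, u, v, z
typing: well-typed — term : Str
summary: ordered ✗; linear ✓; affine ✓; relevant ✓; unrestricted ✓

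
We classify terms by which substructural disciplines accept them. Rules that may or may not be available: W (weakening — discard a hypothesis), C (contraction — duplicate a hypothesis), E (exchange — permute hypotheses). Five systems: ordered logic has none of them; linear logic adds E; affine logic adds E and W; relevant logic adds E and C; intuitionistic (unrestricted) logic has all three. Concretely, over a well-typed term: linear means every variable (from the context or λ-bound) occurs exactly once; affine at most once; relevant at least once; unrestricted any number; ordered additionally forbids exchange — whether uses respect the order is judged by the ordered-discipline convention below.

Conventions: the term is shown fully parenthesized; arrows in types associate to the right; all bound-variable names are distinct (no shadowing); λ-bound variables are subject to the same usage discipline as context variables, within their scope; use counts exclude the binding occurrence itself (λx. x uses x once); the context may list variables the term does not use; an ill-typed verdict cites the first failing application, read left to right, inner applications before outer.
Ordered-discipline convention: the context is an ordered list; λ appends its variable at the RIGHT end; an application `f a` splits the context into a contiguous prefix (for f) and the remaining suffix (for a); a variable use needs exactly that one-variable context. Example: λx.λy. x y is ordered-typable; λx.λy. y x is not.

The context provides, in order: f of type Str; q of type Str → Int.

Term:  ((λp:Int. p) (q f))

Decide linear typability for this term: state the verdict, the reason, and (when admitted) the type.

yes — exactly-once usage across f, q, p; term : Int
usage: f=1; q=1; p (λ-bound)=1
use order (left to right): p, q, f
typing: well-typed — term : Int
across the five disciplines: ordered ✗ | linear ✓ | affine ✓ | relevant ✓ | unrestricted ✓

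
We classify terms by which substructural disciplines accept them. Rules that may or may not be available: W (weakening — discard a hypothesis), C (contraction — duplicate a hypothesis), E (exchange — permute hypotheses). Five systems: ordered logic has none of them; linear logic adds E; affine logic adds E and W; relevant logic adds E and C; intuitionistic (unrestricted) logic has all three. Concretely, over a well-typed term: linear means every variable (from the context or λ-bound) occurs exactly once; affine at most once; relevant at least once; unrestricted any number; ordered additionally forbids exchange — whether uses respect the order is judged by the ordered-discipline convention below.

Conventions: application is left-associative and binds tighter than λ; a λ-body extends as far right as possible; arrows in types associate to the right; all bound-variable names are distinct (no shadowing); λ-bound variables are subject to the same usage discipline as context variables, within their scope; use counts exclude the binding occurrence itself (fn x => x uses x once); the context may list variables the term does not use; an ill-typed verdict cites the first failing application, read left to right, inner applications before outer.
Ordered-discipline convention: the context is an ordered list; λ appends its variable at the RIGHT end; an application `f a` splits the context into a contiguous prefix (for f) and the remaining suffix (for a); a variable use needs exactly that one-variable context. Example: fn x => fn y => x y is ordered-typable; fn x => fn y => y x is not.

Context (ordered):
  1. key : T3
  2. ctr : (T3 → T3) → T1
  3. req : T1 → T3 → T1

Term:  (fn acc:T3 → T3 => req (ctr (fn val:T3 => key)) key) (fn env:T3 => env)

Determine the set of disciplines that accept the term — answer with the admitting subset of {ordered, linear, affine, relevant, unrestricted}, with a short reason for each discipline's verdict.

admitted in: unrestricted
counts: key: 2; ctr: 1; req: 1; acc [bound]: 0; val [bound]: 0; env [bound]: 1
use order (left to right): req, ctr, key, key, env
typing: ✓ — T1
ordered: ✗ — uses contraction: key ×2; unused: acc, val — weakening required
linear: ✗ — uses contraction: key ×2; unused: acc, val — weakening required
affine: ✗ — uses contraction: key ×2
relevant: ✗ — unused: acc, val — weakening required
unrestricted: ✓ — typability at T1 is all that's needed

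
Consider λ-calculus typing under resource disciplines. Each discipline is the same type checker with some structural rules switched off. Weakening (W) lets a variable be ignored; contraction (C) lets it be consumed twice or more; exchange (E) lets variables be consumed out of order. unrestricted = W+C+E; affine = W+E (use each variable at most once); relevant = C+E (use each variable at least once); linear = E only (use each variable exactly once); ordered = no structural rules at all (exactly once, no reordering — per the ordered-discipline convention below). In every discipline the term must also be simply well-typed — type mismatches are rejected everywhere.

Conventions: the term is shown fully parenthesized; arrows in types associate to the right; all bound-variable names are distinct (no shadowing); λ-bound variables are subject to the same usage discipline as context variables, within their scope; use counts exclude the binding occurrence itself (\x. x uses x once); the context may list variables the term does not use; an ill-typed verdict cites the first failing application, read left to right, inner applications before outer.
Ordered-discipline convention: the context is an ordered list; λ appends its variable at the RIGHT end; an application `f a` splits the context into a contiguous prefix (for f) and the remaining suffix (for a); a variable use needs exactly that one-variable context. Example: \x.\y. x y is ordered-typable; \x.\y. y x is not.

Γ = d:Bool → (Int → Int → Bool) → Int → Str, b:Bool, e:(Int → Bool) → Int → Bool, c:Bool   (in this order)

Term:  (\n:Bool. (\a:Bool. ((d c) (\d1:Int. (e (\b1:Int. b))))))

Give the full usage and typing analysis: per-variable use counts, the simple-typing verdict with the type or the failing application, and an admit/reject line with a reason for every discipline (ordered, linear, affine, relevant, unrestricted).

counts: d: 1×; b: 1×; e: 1×; c: 1×; n (λ-bound): 0×; a (λ-bound): 0×; d1 (λ-bound): 0×; b1 (λ-bound): 0×
order of uses: d, c, e, b
typing: ✓ — Bool → Bool → Int → Str
ordered: ✗, unused: n, a, d1, b1 — weakening required
linear: ✗, unused: n, a, d1, b1 — weakening required
affine: ✓, d, b, e, c, n, a, d1, b1: no repeats, contraction unneeded
relevant: ✗, unused: n, a, d1, b1 — weakening required
unrestricted: ✓, simply typable at Bool → Bool → Int → Str; W, C, E all held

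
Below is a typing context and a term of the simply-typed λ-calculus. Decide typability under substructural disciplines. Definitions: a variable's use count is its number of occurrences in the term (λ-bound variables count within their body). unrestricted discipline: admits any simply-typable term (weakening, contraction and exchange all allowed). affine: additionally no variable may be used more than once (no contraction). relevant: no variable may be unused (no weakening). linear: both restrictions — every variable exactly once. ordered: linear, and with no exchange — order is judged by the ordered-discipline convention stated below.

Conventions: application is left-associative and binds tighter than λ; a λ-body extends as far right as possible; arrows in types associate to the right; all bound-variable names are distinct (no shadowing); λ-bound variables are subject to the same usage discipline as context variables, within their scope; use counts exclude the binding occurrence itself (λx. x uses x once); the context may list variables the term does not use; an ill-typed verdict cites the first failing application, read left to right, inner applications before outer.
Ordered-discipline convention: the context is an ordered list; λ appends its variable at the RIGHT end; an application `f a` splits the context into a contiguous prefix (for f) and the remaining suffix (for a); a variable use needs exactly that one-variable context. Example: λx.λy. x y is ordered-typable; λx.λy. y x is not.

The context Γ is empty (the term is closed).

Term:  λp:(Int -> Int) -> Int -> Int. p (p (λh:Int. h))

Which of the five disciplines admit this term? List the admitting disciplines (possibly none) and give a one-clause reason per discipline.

admitted by: relevant, unrestricted
usage: p (λ-bound) ×2, h (λ-bound) ×1
order of uses: p, p, h
typing: well-typed at ((Int -> Int) -> Int -> Int) -> Int -> Int
ordered ✗ (needs contraction — p ×2)
linear ✗ (needs contraction — p ×2)
affine ✗ (needs contraction — p ×2)
relevant ✓ (none of p, h goes unused)
unrestricted ✓ (type-checks (((Int -> Int) -> Int -> Int) -> Int -> Int) and nothing is barred)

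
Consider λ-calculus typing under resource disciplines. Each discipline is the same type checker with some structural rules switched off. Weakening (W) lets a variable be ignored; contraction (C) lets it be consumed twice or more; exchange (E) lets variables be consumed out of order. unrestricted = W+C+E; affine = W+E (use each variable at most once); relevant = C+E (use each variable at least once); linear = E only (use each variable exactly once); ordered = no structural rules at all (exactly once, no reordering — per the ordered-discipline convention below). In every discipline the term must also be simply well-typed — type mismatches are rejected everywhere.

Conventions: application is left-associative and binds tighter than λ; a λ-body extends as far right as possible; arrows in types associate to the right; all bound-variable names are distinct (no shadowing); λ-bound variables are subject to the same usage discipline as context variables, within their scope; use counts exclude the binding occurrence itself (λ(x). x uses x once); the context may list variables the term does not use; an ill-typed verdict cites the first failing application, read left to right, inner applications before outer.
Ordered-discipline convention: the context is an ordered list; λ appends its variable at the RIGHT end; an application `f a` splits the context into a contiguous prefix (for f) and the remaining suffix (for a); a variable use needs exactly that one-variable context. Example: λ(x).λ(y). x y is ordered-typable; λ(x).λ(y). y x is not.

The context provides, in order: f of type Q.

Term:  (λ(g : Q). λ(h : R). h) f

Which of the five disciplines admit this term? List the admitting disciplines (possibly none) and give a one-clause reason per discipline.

admitted in: affine, unrestricted
counts: f=1, g [bound]=0, h [bound]=1
use order (left to right): h, f
typing: ✓ — R -> R
ordered: ✗ — needs weakening: g unused
linear: ✗ — needs weakening: g unused
affine: ✓ — none of f, g, h used more than once
relevant: ✗ — needs weakening: g unused
unrestricted: ✓ — well-typed at R -> R; no restrictions here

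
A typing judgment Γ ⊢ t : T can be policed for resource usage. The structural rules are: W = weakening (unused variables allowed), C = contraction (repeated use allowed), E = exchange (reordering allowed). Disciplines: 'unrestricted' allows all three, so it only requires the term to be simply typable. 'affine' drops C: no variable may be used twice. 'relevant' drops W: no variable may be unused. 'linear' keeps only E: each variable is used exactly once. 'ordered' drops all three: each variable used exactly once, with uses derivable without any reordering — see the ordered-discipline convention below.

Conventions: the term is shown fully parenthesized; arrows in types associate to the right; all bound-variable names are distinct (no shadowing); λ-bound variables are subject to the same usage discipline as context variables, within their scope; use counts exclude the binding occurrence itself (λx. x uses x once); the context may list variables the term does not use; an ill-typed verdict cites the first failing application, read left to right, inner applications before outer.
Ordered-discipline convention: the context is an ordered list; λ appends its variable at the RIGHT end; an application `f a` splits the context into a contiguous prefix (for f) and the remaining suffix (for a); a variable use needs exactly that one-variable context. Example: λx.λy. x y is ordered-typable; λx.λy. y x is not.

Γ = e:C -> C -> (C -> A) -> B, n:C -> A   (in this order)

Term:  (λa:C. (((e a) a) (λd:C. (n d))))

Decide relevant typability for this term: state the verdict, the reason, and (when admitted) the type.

yes — at least one use each (e, n, a, d); term : C -> B
usage: e: 1×, n: 1×, a (λ-bound): 2×, d (λ-bound): 1×
left-to-right use order: e, a, a, n, d
typing: the term checks, with type C -> B
summary: ordered ✗; linear ✗; affine ✗; relevant ✓; unrestricted ✓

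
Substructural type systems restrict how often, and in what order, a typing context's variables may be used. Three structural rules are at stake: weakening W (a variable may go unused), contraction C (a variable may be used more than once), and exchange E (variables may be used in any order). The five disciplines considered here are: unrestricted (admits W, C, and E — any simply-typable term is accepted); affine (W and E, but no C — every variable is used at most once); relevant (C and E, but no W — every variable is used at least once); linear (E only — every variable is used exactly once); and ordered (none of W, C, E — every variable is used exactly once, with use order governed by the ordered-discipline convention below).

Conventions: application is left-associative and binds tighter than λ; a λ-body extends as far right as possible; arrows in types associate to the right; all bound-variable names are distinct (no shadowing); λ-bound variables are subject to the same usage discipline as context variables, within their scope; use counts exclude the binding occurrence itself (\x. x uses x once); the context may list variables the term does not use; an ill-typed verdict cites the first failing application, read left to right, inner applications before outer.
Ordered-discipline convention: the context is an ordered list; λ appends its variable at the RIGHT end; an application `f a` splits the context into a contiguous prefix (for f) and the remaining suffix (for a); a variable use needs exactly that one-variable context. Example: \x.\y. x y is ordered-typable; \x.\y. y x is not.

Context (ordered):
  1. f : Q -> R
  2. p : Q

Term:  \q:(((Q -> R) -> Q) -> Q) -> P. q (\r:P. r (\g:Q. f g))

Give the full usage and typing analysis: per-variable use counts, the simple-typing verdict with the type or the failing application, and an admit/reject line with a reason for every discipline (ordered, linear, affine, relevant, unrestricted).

usage: f=1, p=0, q (λ-bound)=1, r (λ-bound)=1, g (λ-bound)=1
left-to-right use order: q, r, f, g
typing: ill-typed: non-function type P applied to an argument
ordered: ✗, a type mismatch blocks all five
linear: ✗, the type mismatch rejects it
affine: ✗, not simply typable
relevant: ✗, fails simple typing
unrestricted: ✗, a type mismatch blocks all five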